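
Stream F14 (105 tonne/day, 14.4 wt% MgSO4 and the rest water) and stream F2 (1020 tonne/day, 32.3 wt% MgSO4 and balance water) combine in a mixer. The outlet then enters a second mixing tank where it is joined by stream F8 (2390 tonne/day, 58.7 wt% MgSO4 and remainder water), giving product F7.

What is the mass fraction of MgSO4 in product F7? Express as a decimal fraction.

0.497

Overall, product flow = 3515 tonne/day.
MgSO4 in = 105×0.144 + 1020×0.323 + 2390×0.587 = 1747.5 tonne/day.
MgSO4 fraction in F7 = 0.497.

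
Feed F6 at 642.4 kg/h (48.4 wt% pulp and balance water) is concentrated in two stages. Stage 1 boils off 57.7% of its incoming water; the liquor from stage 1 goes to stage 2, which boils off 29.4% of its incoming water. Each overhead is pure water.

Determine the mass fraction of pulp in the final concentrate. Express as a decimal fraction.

water in feed = 642.4×0.516 = 331.48 kg/h.
After stage 1: water left = (1−0.577)×331.48 = 140.22; stream total = 451.14 kg/h.
After stage 2: water left = (1−0.294)×140.22 = 98.992; final concentrate = 409.91 kg/h.
pulp fraction = 310.92/409.91 = 0.759.

0.759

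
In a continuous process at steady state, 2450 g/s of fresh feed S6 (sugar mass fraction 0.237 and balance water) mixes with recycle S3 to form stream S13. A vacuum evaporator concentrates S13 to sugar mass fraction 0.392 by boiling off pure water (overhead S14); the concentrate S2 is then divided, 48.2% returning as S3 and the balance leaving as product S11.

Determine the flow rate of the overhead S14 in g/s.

Overall sugar balance (none leaves overhead): sugar in fresh feed = sugar in product, i.e. 2450×0.237 = (1−0.482)·S2·0.392.
S2 = 580.65/(0.392×0.518) = 2859.6 g/s.
Recycle S3 = 0.482×2859.6 = 1378.3 g/s.
Combined feed S13 = 2450 + 1378.3 = 3828.3 g/s.
Overhead S14 = S13 − S2 = 3828.3 − 2859.6 = 968.75 g/s.

968.8 g/s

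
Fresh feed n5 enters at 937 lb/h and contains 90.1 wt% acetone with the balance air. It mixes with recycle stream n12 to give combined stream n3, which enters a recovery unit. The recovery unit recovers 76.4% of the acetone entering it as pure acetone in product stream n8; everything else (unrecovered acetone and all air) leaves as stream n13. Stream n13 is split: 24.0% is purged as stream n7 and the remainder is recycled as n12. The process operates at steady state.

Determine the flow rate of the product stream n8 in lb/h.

786 lb/h

acetone in n3: m_A = 937×0.901 + (1−0.240)·(1−0.764)·m_A, so m_A = 844.24/0.8206 = 1028.8 lb/h.
Product n8 = 0.764×1028.8 = 785.97 lb/h.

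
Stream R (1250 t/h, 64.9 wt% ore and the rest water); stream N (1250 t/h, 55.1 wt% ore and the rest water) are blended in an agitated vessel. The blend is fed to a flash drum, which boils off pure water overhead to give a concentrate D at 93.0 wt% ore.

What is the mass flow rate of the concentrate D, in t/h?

ore entering = 1250×0.649 + 1250×0.551 = 1500 t/h.
All ore reports to D, so D = 1500/0.930 = 1612.9 t/h.

1613 t/h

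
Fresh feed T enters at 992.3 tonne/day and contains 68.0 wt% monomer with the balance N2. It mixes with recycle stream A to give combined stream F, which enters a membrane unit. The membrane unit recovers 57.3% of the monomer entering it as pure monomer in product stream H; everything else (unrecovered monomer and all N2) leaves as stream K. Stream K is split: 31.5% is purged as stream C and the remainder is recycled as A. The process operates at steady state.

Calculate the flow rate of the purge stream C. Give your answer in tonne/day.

N2 enters only via T and leaves only via the purge: 992.3×0.320 = 0.315×(N2 in K), and the membrane unit passes all N2, so N2 in F = N2 in K = 1008.1 tonne/day.
monomer in F: m_A = 992.3×0.680 + (1−0.315)·(1−0.573)·m_A, so m_A = 674.76/0.7075 = 953.72 tonne/day.
K = (1−0.573)×953.72 + 1008.1 = 1415.3 tonne/day.
Purge C = 0.315×1415.3 = 445.82 tonne/day.

445.8 tonne/day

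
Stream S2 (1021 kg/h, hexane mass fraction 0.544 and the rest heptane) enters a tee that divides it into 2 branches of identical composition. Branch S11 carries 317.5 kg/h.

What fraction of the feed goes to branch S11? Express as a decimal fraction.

0.311

Fraction to S11 = 317.5/1021 = 0.3110.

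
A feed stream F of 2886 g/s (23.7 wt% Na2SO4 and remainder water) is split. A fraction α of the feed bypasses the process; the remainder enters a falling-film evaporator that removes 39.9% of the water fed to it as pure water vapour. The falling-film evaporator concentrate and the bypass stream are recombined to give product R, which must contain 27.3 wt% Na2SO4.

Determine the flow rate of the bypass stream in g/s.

All 2886×0.237 = 683.98 g/s of Na2SO4 reaches R, so R = 683.98/0.273 = 2505.4 g/s and vapour = 380.57 g/s.
The evaporator receives (1−α)·2886 of feed at 0.763 water and removes 0.399 of that water:
0.399×0.763×(1−α)×2886 = 380.57
(1−α) = 380.57/878.61 = 0.4332;  α = 0.5668.
Bypass flow = 0.5668×2886 = 1635.9 g/s.

1636 g/s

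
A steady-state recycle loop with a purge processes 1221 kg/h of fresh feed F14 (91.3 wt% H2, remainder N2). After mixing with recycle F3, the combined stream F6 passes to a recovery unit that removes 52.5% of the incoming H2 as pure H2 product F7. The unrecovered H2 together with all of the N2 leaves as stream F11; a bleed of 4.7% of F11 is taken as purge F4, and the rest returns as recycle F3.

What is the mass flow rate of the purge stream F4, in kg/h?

N2 enters only via F14 and leaves only via the purge: 1221×0.087 = 0.047×(N2 in F11), and the recovery unit passes all N2, so N2 in F6 = N2 in F11 = 2260.1 kg/h.
H2 in F6: m_A = 1221×0.913 + (1−0.047)·(1−0.525)·m_A, so m_A = 1114.8/0.5473 = 2036.8 kg/h.
F11 = (1−0.525)×2036.8 + 2260.1 = 3227.6 kg/h.
Purge F4 = 0.047×3227.6 = 151.7 kg/h.

151.7 kg/h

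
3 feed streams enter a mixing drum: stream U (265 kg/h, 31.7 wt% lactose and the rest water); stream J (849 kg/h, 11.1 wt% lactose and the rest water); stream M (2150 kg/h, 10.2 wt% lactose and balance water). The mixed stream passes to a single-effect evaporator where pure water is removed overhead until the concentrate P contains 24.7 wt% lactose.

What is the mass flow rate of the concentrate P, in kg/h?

lactose entering = 265×0.317 + 849×0.111 + 2150×0.102 = 397.54 kg/h.
All lactose reports to P, so P = 397.54/0.247 = 1609.5 kg/h.

1609 kg/h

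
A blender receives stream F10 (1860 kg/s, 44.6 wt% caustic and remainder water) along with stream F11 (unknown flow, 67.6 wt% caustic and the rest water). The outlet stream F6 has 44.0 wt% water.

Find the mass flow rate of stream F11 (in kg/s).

Let F11 be the unknown flow. Total out = 1860 + F11.
water balance: 1030.4 + 0.324·F11 = 0.440·(1860 + F11)
(0.324 − 0.440)·F11 = 0.440×1860 − 1030.4 = -212.04
F11 = -212.04 / -0.116 = 1827.9 kg/s

1828 kg/s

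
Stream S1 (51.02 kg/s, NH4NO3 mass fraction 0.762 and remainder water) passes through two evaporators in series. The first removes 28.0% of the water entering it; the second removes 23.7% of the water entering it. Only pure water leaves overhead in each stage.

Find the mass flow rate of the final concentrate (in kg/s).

water in feed = 51.02×0.238 = 12.143 kg/s.
After stage 1: water left = (1−0.280)×12.143 = 8.7428; stream total = 47.62 kg/s.
After stage 2: water left = (1−0.237)×8.7428 = 6.6707; final concentrate = 45.548 kg/s.

45.55 kg/s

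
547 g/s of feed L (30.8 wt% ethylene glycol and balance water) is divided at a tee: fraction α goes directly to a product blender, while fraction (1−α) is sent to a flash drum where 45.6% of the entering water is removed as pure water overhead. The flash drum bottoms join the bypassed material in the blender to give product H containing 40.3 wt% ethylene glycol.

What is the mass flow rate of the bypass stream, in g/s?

All 547×0.308 = 168.48 g/s of ethylene glycol reaches H, so H = 168.48/0.403 = 418.05 g/s and vapour = 128.95 g/s.
The evaporator receives (1−α)·547 of feed at 0.692 water and removes 0.456 of that water:
0.456×0.692×(1−α)×547 = 128.95
(1−α) = 128.95/172.61 = 0.7470;  α = 0.2530.
Bypass flow = 0.2530×547 = 138.37 g/s.

138.4 g/s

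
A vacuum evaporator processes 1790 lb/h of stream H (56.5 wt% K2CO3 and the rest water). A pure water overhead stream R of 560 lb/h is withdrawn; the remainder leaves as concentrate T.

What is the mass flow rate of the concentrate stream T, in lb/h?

1230 lb/h

Concentrate = 1790 − 560 = 1230 lb/h.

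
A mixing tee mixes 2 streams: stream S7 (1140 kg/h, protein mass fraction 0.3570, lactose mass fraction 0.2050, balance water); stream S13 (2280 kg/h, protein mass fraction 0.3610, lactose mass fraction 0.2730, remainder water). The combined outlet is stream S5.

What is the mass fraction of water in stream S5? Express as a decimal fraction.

Total flow out = 1140 + 2280 = 3420 kg/h.
water in = 1140×0.438 + 2280×0.366 = 1333.8 kg/h.
water mass fraction in S5 = 1333.8/3420 = 0.3900.

0.3900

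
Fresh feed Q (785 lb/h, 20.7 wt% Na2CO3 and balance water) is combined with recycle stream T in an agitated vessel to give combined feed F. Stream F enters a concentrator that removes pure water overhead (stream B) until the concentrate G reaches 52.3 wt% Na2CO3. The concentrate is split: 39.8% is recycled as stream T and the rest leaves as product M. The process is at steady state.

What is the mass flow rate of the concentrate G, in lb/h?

Overall Na2CO3 balance (none leaves overhead): Na2CO3 in fresh feed = Na2CO3 in product, i.e. 785×0.207 = (1−0.398)·G·0.523.
G = 162.5/(0.523×0.602) = 516.11 lb/h.

516.1 lb/h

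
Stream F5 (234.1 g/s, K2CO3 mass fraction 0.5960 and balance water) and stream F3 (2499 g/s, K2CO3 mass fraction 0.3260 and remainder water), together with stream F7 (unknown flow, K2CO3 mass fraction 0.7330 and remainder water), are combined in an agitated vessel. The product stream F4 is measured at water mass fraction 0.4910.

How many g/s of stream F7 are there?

1951 g/s

Let F7 be the unknown flow. Total out = 2733.1 + F7.
water balance: 1778.9 + 0.267·F7 = 0.491·(2733.1 + F7)
(0.267 − 0.491)·F7 = 0.491×2733.1 − 1778.9 = -436.95
F7 = -436.95 / -0.224 = 1950.7 g/s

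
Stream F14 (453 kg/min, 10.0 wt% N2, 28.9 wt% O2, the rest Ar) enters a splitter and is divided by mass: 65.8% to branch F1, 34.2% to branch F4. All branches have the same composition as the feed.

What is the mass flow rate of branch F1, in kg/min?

Branch F1 flow = 0.658×453 = 298.07 kg/min.

298.1 kg/min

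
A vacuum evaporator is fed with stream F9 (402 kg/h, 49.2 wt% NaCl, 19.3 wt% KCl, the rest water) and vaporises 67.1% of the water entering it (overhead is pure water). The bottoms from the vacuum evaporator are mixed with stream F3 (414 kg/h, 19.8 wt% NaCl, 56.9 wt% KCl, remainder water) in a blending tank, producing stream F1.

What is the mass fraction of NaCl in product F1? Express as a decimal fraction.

0.3827

Vapour removed = 0.671×0.315×402 = 84.969 kg/h; concentrate = 317.03 kg/h.
NaCl reaching the mixer = 197.78 (from concentrate) + 414×0.198 = 279.76 kg/h.
Product flow = 317.03 + 414 = 731.03 kg/h; NaCl fraction = 0.3827.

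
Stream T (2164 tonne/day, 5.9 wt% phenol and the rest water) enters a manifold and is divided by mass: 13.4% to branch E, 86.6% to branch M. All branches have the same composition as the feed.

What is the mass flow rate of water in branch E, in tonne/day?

Branch E total = 0.134×2164 = 289.98 tonne/day.
water in E = 0.941×289.98 = 272.87 tonne/day.

272.9 tonne/day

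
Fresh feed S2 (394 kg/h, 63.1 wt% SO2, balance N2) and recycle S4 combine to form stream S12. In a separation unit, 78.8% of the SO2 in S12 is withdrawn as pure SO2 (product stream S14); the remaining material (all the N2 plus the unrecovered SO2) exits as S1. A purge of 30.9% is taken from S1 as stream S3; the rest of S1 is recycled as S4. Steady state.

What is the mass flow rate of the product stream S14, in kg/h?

229.5 kg/h

SO2 in S12: m_A = 394×0.631 + (1−0.309)·(1−0.788)·m_A, so m_A = 248.61/0.8535 = 291.28 kg/h.
Product S14 = 0.788×291.28 = 229.53 kg/h.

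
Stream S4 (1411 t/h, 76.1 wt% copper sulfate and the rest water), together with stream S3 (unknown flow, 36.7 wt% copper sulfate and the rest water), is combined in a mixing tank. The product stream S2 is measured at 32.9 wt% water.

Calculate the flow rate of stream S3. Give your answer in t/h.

417.7 t/h

Let S3 be the unknown flow. Total out = 1411 + S3.
water balance: 337.23 + 0.633·S3 = 0.329·(1411 + S3)
(0.633 − 0.329)·S3 = 0.329×1411 − 337.23 = 126.99
S3 = 126.99 / 0.304 = 417.73 t/h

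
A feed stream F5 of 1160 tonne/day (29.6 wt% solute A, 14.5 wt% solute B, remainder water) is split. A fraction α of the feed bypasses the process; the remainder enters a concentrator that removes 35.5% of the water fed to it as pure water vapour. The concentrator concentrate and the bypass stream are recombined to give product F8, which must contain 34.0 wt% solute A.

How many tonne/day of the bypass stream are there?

All 1160×0.296 = 343.36 tonne/day of solute A reaches F8, so F8 = 343.36/0.340 = 1009.9 tonne/day and vapour = 150.12 tonne/day.
The evaporator receives (1−α)·1160 of feed at 0.559 water and removes 0.355 of that water:
0.355×0.559×(1−α)×1160 = 150.12
(1−α) = 150.12/230.2 = 0.6521;  α = 0.3479.
Bypass flow = 0.3479×1160 = 403.53 tonne/day.

403.5 tonne/day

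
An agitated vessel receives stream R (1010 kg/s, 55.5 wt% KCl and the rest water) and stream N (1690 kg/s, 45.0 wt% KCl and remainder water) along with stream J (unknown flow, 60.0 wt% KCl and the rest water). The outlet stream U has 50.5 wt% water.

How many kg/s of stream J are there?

147.1 kg/s

Let J be the unknown flow. Total out = 2700 + J.
water balance: 1379 + 0.400·J = 0.505·(2700 + J)
(0.400 − 0.505)·J = 0.505×2700 − 1379 = -15.45
J = -15.45 / -0.105 = 147.14 kg/s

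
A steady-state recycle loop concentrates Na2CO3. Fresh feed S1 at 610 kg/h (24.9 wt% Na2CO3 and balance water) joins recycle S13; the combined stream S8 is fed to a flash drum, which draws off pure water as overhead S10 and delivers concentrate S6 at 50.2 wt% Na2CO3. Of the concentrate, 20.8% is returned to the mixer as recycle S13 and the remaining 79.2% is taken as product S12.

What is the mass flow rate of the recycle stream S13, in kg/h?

Overall Na2CO3 balance (none leaves overhead): Na2CO3 in fresh feed = Na2CO3 in product, i.e. 610×0.249 = (1−0.208)·S6·0.502.
S6 = 151.89/(0.502×0.792) = 382.03 kg/h.
Recycle S13 = 0.208×382.03 = 79.463 kg/h.

79.46 kg/h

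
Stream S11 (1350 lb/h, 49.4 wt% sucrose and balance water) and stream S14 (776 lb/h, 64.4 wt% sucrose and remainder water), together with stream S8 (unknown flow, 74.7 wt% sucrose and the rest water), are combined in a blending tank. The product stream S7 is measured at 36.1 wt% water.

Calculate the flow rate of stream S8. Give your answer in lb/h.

Let S8 be the unknown flow. Total out = 2126 + S8.
water balance: 959.36 + 0.253·S8 = 0.361·(2126 + S8)
(0.253 − 0.361)·S8 = 0.361×2126 − 959.36 = -191.87
S8 = -191.87 / -0.108 = 1776.6 lb/h

1777 lb/h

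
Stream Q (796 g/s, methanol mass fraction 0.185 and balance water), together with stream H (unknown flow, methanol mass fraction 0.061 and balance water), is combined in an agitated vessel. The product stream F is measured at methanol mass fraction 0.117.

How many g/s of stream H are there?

Let H be the unknown flow. Total out = 796 + H.
methanol balance: 147.26 + 0.061·H = 0.117·(796 + H)
(0.061 − 0.117)·H = 0.117×796 − 147.26 = -54.128
H = -54.128 / -0.056 = 966.57 g/s

966.6 g/s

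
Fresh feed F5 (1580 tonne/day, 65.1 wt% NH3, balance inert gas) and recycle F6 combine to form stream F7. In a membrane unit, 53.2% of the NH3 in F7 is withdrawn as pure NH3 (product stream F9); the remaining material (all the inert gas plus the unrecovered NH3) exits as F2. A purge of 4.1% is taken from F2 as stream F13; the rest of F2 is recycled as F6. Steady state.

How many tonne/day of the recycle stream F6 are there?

inert gas enters only via F5 and leaves only via the purge: 1580×0.349 = 0.041×(inert gas in F2), and the membrane unit passes all inert gas, so inert gas in F7 = inert gas in F2 = 13449 tonne/day.
NH3 in F7: m_A = 1580×0.651 + (1−0.041)·(1−0.532)·m_A, so m_A = 1028.6/0.5512 = 1866.1 tonne/day.
F2 = (1−0.532)×1866.1 + 13449 = 14323 tonne/day.
Recycle F6 = (1−0.041)×14323 = 13735 tonne/day.

13740 tonne/day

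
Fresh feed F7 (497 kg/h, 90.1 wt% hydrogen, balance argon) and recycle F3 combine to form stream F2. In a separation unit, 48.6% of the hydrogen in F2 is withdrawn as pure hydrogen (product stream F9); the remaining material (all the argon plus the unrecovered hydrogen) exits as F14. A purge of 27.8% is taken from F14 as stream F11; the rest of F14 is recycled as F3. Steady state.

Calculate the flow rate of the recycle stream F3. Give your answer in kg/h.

392 kg/h

argon enters only via F7 and leaves only via the purge: 497×0.099 = 0.278×(argon in F14), and the separation unit passes all argon, so argon in F2 = argon in F14 = 176.99 kg/h.
hydrogen in F2: m_A = 497×0.901 + (1−0.278)·(1−0.486)·m_A, so m_A = 447.8/0.6289 = 712.04 kg/h.
F14 = (1−0.486)×712.04 + 176.99 = 542.98 kg/h.
Recycle F3 = (1−0.278)×542.98 = 392.03 kg/h.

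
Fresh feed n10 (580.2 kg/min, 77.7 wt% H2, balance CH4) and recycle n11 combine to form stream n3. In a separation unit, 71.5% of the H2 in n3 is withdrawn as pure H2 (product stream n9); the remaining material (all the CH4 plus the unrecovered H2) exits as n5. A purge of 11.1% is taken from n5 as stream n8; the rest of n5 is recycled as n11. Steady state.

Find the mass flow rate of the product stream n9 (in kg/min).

431.7 kg/min

H2 in n3: m_A = 580.2×0.777 + (1−0.111)·(1−0.715)·m_A, so m_A = 450.82/0.7466 = 603.8 kg/min.
Product n9 = 0.715×603.8 = 431.71 kg/min.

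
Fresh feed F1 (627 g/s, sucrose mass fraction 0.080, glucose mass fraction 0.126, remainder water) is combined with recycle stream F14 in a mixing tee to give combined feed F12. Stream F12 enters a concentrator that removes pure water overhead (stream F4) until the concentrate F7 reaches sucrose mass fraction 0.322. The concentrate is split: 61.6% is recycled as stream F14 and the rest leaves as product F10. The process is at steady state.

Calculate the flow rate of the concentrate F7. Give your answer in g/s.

Overall sucrose balance (none leaves overhead): sucrose in fresh feed = sucrose in product, i.e. 627×0.080 = (1−0.616)·F7·0.322.
F7 = 50.16/(0.322×0.384) = 405.67 g/s.

405.7 g/s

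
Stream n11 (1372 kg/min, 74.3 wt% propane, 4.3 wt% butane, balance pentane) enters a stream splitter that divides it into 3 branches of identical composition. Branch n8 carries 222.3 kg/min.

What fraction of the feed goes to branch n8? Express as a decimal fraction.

0.162

Fraction to n8 = 222.3/1372 = 0.1620.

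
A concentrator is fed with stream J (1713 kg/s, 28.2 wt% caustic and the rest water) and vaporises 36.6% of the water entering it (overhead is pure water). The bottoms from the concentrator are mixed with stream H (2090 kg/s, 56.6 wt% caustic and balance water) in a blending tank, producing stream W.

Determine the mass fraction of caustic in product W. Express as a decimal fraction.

0.497

Vapour removed = 0.366×0.718×1713 = 450.16 kg/s; concentrate = 1262.8 kg/s.
caustic reaching the mixer = 483.07 (from concentrate) + 2090×0.566 = 1666 kg/s.
Product flow = 1262.8 + 2090 = 3352.8 kg/s; caustic fraction = 0.497.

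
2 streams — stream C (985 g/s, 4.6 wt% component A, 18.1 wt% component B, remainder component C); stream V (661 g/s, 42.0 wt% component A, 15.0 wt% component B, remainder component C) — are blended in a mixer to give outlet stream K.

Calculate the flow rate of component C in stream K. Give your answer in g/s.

1046 g/s

component C out = component C in = 985×0.773 + 661×0.430 = 1045.6 g/s.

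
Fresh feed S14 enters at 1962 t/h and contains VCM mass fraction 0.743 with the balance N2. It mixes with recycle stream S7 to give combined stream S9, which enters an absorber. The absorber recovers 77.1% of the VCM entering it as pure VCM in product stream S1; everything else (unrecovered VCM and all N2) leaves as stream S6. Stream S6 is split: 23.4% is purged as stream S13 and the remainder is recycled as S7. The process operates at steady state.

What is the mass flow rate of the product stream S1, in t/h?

VCM in S9: m_A = 1962×0.743 + (1−0.234)·(1−0.771)·m_A, so m_A = 1457.8/0.8246 = 1767.9 t/h.
Product S1 = 0.771×1767.9 = 1363 t/h.

1363 t/h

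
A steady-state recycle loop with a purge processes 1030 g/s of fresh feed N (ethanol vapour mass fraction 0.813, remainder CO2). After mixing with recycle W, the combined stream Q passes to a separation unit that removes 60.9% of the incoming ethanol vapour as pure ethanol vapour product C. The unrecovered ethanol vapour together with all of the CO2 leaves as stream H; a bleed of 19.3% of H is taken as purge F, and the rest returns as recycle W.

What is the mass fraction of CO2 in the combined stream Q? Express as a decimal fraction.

CO2 enters only via N and leaves only via the purge: 1030×0.187 = 0.193×(CO2 in H), and the separation unit passes all CO2, so CO2 in Q = CO2 in H = 997.98 g/s.
ethanol vapour in Q: m_A = 1030×0.813 + (1−0.193)·(1−0.609)·m_A, so m_A = 837.39/0.6845 = 1223.4 g/s.
Q = 1223.4 + 997.98 = 2221.4 g/s.
CO2 fraction in Q = 997.98/2221.4 = 0.449.

0.449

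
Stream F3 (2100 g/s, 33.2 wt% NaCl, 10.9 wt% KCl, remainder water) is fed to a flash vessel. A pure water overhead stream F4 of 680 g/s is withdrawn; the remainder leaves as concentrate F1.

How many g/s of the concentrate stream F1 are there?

1420 g/s

Concentrate = 2100 − 680 = 1420 g/s.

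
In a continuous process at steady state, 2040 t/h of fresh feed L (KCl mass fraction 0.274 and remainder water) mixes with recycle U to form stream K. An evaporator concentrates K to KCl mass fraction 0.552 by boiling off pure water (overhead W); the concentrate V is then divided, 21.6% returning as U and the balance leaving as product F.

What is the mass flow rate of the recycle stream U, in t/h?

Overall KCl balance (none leaves overhead): KCl in fresh feed = KCl in product, i.e. 2040×0.274 = (1−0.216)·V·0.552.
V = 558.96/(0.552×0.784) = 1291.6 t/h.
Recycle U = 0.216×1291.6 = 278.98 t/h.

279 t/h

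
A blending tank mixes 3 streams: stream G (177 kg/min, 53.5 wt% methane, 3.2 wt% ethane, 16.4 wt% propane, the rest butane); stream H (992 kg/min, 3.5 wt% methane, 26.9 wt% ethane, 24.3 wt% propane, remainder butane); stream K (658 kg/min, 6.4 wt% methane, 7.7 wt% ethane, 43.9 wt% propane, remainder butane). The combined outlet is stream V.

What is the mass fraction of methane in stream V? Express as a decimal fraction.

Total flow out = 177 + 992 + 658 = 1827 kg/min.
methane in = 177×0.535 + 992×0.035 + 658×0.064 = 171.53 kg/min.
methane mass fraction in V = 171.53/1827 = 0.094.

0.094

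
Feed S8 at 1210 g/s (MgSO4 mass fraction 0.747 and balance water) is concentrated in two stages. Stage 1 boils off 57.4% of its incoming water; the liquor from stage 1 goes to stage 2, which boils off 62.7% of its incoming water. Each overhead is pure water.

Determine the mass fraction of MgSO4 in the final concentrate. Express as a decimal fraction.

water in feed = 1210×0.253 = 306.13 g/s.
After stage 1: water left = (1−0.574)×306.13 = 130.41; stream total = 1034.3 g/s.
After stage 2: water left = (1−0.627)×130.41 = 48.643; final concentrate = 952.51 g/s.
MgSO4 fraction = 903.87/952.51 = 0.949.

0.949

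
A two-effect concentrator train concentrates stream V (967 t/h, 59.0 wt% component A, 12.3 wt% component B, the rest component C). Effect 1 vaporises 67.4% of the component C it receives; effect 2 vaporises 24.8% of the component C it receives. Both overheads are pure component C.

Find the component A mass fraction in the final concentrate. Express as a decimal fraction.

component C in feed = 967×0.287 = 277.53 t/h.
After stage 1: component C left = (1−0.674)×277.53 = 90.474; stream total = 779.95 t/h.
After stage 2: component C left = (1−0.248)×90.474 = 68.037; final concentrate = 757.51 t/h.
component A fraction = 570.53/757.51 = 0.7532.

0.7532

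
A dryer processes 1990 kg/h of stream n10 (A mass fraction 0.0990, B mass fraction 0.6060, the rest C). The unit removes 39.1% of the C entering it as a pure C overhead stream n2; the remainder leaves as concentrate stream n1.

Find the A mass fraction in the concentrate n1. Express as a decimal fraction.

0.1119

A is not removed: 1990×0.099 = 197.01 kg/h of A enters n1.
C entering = 1990×0.295 = 587.05 kg/h; overhead removed = 0.391×587.05 = 229.54 kg/h.
Concentrate = 1990 − 229.54 = 1760.5 kg/h.
Mass fraction = 197.01/1760.5 = 0.1119.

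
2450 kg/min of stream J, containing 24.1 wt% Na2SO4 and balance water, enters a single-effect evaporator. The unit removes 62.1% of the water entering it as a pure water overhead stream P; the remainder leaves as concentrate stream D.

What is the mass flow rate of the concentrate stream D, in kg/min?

water entering = 2450×0.759 = 1859.5 kg/min; overhead removed = 0.621×1859.5 = 1154.8 kg/min.
Concentrate = 2450 − 1154.8 = 1295.2 kg/min.

1295 kg/min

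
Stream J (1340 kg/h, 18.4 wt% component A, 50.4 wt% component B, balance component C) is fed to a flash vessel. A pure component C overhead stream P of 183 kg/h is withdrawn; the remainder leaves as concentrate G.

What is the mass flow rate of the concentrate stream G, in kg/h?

Concentrate = 1340 − 183 = 1157 kg/h.

1157 kg/h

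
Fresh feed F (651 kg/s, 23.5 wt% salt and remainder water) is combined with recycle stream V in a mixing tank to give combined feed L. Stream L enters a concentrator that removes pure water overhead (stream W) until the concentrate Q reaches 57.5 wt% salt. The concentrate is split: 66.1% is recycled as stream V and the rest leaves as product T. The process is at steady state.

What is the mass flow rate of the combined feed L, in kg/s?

Overall salt balance (none leaves overhead): salt in fresh feed = salt in product, i.e. 651×0.235 = (1−0.661)·Q·0.575.
Q = 152.98/(0.575×0.339) = 784.84 kg/s.
Recycle V = 0.661×784.84 = 518.78 kg/s.
Combined feed L = 651 + 518.78 = 1169.8 kg/s.

1170 kg/s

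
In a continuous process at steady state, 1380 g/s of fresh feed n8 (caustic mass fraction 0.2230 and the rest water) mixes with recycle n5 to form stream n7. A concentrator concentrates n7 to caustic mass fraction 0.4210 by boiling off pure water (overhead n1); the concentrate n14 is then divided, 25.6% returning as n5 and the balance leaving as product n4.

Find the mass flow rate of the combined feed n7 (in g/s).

1632 g/s

Overall caustic balance (none leaves overhead): caustic in fresh feed = caustic in product, i.e. 1380×0.223 = (1−0.256)·n14·0.421.
n14 = 307.74/(0.421×0.744) = 982.49 g/s.
Recycle n5 = 0.256×982.49 = 251.52 g/s.
Combined feed n7 = 1380 + 251.52 = 1631.5 g/s.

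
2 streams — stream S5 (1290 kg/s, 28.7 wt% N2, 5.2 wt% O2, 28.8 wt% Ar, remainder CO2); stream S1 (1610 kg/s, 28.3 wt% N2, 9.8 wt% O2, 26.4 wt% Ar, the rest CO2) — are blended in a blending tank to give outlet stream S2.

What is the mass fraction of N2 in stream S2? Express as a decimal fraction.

0.2848

Total flow out = 1290 + 1610 = 2900 kg/s.
N2 in = 1290×0.287 + 1610×0.283 = 825.86 kg/s.
N2 mass fraction in S2 = 825.86/2900 = 0.2848.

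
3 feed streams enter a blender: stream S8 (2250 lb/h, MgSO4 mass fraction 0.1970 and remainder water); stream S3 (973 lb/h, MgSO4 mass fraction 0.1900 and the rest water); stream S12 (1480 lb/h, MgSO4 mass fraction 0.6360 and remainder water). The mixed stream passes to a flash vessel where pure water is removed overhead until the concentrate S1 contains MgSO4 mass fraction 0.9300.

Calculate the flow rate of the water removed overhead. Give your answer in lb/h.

3015 lb/h

MgSO4 entering = 2250×0.197 + 973×0.190 + 1480×0.636 = 1569.4 lb/h.
All MgSO4 reports to S1, so S1 = 1569.4/0.930 = 1687.5 lb/h.
Total feed = 4703 lb/h; overhead = 4703 − 1687.5 = 3015.5 lb/h.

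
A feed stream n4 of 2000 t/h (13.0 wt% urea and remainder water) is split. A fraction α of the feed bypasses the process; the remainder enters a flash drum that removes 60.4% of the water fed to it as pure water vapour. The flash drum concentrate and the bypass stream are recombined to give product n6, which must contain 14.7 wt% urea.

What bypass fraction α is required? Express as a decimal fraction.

0.780

All 2000×0.130 = 260 t/h of urea reaches n6, so n6 = 260/0.147 = 1768.7 t/h and vapour = 231.29 t/h.
The evaporator receives (1−α)·2000 of feed at 0.870 water and removes 0.604 of that water:
0.604×0.870×(1−α)×2000 = 231.29
(1−α) = 231.29/1051 = 0.2201;  α = 0.7799.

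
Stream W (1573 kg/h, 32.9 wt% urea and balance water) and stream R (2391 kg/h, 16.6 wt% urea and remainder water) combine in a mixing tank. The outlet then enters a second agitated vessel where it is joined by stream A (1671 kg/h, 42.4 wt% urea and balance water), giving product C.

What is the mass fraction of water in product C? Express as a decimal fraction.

Overall, product flow = 5635 kg/h.
water in = 1573×0.671 + 2391×0.834 + 1671×0.576 = 4012.1 kg/h.
water fraction in C = 0.712.

0.712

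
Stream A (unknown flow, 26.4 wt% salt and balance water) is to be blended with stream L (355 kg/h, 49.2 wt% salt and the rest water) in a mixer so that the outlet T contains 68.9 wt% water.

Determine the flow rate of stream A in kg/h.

Let A be the unknown flow. Total out = 355 + A.
water balance: 180.34 + 0.736·A = 0.689·(355 + A)
(0.736 − 0.689)·A = 0.689×355 − 180.34 = 64.255
A = 64.255 / 0.047 = 1367.1 kg/h

1367 kg/h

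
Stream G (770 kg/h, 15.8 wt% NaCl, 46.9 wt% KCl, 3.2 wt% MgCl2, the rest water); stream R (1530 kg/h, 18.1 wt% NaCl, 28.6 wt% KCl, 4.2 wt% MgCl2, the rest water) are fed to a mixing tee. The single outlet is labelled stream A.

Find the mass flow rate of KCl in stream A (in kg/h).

KCl out = KCl in = 770×0.469 + 1530×0.286 = 798.71 kg/h.

798.7 kg/h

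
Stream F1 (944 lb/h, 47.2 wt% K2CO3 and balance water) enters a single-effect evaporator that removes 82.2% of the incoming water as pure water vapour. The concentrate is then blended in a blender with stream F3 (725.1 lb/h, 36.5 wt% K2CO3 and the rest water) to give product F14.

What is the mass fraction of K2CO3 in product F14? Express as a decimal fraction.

Vapour removed = 0.822×0.528×944 = 409.71 lb/h; concentrate = 534.29 lb/h.
K2CO3 reaching the mixer = 445.57 (from concentrate) + 725.1×0.365 = 710.23 lb/h.
Product flow = 534.29 + 725.1 = 1259.4 lb/h; K2CO3 fraction = 0.564.

0.564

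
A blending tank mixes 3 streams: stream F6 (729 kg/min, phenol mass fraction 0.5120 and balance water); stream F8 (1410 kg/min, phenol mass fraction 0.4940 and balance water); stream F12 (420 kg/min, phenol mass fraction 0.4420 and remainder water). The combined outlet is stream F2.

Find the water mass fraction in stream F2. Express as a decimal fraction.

Total flow out = 729 + 1410 + 420 = 2559 kg/min.
water in = 729×0.488 + 1410×0.506 + 420×0.558 = 1303.6 kg/min.
water mass fraction in F2 = 1303.6/2559 = 0.5094.

0.5094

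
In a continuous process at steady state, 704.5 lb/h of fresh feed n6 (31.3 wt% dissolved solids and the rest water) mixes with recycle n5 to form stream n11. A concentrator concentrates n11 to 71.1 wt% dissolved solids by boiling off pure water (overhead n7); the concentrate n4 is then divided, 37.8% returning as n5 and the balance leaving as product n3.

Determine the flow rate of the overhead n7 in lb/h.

394.4 lb/h

Overall dissolved solids balance (none leaves overhead): dissolved solids in fresh feed = dissolved solids in product, i.e. 704.5×0.313 = (1−0.378)·n4·0.711.
n4 = 220.51/(0.711×0.622) = 498.62 lb/h.
Recycle n5 = 0.378×498.62 = 188.48 lb/h.
Combined feed n11 = 704.5 + 188.48 = 892.98 lb/h.
Overhead n7 = n11 − n4 = 892.98 − 498.62 = 394.36 lb/h.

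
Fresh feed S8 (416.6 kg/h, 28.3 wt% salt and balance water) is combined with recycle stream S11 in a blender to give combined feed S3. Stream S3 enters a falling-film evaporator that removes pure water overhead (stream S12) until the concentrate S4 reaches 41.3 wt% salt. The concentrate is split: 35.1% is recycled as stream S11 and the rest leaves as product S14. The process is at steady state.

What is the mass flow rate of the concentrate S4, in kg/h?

Overall salt balance (none leaves overhead): salt in fresh feed = salt in product, i.e. 416.6×0.283 = (1−0.351)·S4·0.413.
S4 = 117.9/(0.413×0.649) = 439.86 kg/h.

439.9 kg/h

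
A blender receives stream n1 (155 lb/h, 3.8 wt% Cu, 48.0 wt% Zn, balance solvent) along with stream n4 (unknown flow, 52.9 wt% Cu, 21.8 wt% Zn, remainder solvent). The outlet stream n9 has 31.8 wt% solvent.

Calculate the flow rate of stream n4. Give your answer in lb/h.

Let n4 be the unknown flow. Total out = 155 + n4.
solvent balance: 74.71 + 0.253·n4 = 0.318·(155 + n4)
(0.253 − 0.318)·n4 = 0.318×155 − 74.71 = -25.42
n4 = -25.42 / -0.065 = 391.08 lb/h

391.1 lb/h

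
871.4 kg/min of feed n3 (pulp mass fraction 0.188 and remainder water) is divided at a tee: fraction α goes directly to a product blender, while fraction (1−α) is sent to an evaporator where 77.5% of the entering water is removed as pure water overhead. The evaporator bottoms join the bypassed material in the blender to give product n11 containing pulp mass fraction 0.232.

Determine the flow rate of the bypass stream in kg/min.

All 871.4×0.188 = 163.82 kg/min of pulp reaches n11, so n11 = 163.82/0.232 = 706.13 kg/min and vapour = 165.27 kg/min.
The evaporator receives (1−α)·871.4 of feed at 0.812 water and removes 0.775 of that water:
0.775×0.812×(1−α)×871.4 = 165.27
(1−α) = 165.27/548.37 = 0.3014;  α = 0.6986.
Bypass flow = 0.6986×871.4 = 608.78 kg/min.

608.8 kg/min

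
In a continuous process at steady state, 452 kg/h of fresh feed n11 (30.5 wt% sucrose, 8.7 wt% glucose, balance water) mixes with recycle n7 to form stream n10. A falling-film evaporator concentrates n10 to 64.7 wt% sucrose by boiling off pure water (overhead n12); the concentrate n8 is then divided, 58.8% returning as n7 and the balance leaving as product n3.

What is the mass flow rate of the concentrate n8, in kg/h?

517.2 kg/h

Overall sucrose balance (none leaves overhead): sucrose in fresh feed = sucrose in product, i.e. 452×0.305 = (1−0.588)·n8·0.647.
n8 = 137.86/(0.647×0.412) = 517.17 kg/h.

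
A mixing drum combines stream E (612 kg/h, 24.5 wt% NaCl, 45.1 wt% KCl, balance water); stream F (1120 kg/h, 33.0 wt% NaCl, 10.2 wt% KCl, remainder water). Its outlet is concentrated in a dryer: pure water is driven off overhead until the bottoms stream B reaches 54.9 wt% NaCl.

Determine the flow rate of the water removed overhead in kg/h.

785.7 kg/h

NaCl entering = 612×0.245 + 1120×0.330 = 519.54 kg/h.
All NaCl reports to B, so B = 519.54/0.549 = 946.34 kg/h.
Total feed = 1732 kg/h; overhead = 1732 − 946.34 = 785.66 kg/h.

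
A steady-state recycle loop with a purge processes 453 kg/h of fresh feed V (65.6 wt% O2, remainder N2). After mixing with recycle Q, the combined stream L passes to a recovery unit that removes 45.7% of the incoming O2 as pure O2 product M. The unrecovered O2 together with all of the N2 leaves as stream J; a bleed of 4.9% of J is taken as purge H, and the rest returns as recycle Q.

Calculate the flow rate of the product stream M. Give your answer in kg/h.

280.8 kg/h

O2 in L: m_A = 453×0.656 + (1−0.049)·(1−0.457)·m_A, so m_A = 297.17/0.4836 = 614.48 kg/h.
Product M = 0.457×614.48 = 280.82 kg/h.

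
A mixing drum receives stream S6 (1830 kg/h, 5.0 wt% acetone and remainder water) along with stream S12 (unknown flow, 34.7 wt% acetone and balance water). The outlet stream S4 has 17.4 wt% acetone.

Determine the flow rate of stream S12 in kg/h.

1312 kg/h

Let S12 be the unknown flow. Total out = 1830 + S12.
acetone balance: 91.5 + 0.347·S12 = 0.174·(1830 + S12)
(0.347 − 0.174)·S12 = 0.174×1830 − 91.5 = 226.92
S12 = 226.92 / 0.173 = 1311.7 kg/h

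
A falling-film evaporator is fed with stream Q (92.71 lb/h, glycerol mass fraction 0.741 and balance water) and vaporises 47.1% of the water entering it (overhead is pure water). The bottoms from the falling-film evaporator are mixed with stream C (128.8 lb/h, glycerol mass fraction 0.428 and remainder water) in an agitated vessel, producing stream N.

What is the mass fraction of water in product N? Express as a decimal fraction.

Vapour removed = 0.471×0.259×92.71 = 11.31 lb/h; concentrate = 81.4 lb/h.
water reaching the mixer = 12.702 (from concentrate) + 128.8×0.572 = 86.376 lb/h.
Product flow = 81.4 + 128.8 = 210.2 lb/h; water fraction = 0.411.

0.411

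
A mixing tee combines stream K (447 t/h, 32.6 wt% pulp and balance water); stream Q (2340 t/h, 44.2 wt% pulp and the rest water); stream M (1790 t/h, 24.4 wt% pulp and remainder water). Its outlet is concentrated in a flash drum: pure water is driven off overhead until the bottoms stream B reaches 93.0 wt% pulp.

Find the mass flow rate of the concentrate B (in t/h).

1738 t/h

pulp entering = 447×0.326 + 2340×0.442 + 1790×0.244 = 1616.8 t/h.
All pulp reports to B, so B = 1616.8/0.930 = 1738.5 t/h.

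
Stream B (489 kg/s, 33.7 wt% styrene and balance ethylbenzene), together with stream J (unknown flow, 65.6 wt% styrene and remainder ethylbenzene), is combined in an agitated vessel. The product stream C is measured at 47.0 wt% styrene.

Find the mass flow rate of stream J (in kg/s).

349.7 kg/s

Let J be the unknown flow. Total out = 489 + J.
styrene balance: 164.79 + 0.656·J = 0.470·(489 + J)
(0.656 − 0.470)·J = 0.470×489 − 164.79 = 65.037
J = 65.037 / 0.186 = 349.66 kg/s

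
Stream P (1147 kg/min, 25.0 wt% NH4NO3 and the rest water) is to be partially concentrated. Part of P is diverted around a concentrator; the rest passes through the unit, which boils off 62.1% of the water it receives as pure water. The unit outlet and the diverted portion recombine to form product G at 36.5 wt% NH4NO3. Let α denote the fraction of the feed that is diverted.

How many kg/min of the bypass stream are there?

371.1 kg/min

All 1147×0.250 = 286.75 kg/min of NH4NO3 reaches G, so G = 286.75/0.365 = 785.62 kg/min and vapour = 361.38 kg/min.
The evaporator receives (1−α)·1147 of feed at 0.750 water and removes 0.621 of that water:
0.621×0.750×(1−α)×1147 = 361.38
(1−α) = 361.38/534.22 = 0.6765;  α = 0.3235.
Bypass flow = 0.3235×1147 = 371.08 kg/min.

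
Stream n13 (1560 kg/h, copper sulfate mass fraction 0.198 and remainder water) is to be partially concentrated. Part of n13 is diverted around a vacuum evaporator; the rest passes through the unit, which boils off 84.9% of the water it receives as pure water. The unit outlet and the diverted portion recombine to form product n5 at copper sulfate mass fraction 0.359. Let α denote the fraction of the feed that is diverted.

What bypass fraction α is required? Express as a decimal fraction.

All 1560×0.198 = 308.88 kg/h of copper sulfate reaches n5, so n5 = 308.88/0.359 = 860.39 kg/h and vapour = 699.61 kg/h.
The evaporator receives (1−α)·1560 of feed at 0.802 water and removes 0.849 of that water:
0.849×0.802×(1−α)×1560 = 699.61
(1−α) = 699.61/1062.2 = 0.6586;  α = 0.3414.

0.341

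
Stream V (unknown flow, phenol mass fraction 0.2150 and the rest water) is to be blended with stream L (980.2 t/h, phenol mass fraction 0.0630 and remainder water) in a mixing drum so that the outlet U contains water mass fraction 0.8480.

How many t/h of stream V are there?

Let V be the unknown flow. Total out = 980.2 + V.
water balance: 918.45 + 0.785·V = 0.848·(980.2 + V)
(0.785 − 0.848)·V = 0.848×980.2 − 918.45 = -87.238
V = -87.238 / -0.063 = 1384.7 t/h

1385 t/h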